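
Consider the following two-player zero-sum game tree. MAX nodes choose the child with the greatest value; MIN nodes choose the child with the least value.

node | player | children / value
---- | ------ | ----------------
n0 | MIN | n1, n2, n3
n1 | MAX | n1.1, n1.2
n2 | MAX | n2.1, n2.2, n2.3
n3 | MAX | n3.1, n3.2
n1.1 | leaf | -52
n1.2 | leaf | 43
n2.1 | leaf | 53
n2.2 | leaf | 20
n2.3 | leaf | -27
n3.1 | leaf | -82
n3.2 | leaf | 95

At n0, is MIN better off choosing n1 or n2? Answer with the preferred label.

n1

n1 (MAX): max(-52, 43) = 43
n2 (MAX): max(53, 20, -27) = 53
MIN prefers the lower value; n1=43, n2=53. n1 is better since 43 < 53.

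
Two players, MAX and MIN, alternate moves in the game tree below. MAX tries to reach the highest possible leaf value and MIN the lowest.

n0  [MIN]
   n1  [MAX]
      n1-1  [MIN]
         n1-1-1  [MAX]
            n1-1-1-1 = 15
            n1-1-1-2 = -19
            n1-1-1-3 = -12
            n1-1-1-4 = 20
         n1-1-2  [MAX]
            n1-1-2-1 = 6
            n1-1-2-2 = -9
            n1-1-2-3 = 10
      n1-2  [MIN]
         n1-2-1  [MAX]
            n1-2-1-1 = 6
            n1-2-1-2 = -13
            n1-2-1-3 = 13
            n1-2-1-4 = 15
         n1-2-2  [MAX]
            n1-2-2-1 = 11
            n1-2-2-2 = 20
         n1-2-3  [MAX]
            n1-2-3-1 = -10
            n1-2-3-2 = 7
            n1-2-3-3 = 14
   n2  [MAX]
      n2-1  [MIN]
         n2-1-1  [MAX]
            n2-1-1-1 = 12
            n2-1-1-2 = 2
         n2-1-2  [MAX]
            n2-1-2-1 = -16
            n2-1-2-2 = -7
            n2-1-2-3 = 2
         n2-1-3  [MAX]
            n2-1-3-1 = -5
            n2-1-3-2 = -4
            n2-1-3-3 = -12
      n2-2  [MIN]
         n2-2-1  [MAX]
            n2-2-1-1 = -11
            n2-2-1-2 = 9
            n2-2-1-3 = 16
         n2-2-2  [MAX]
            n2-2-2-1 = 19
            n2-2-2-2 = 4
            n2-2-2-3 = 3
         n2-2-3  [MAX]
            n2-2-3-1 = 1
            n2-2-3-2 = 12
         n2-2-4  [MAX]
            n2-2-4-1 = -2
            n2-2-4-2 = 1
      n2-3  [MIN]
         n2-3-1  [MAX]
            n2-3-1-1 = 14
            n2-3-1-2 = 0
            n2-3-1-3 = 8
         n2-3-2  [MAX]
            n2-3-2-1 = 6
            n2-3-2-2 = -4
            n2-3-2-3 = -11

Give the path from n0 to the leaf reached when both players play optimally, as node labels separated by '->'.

n0 -> n2 -> n2-3 -> n2-3-2 -> n2-3-2-1

n1-1-1 (MAX): max(15, -19, -12, 20) = 20
n1-1-2 (MAX): max(6, -9, 10) = 10
n1-1 (MIN): min(20, 10) = 10
n1-2-1 (MAX): max(6, -13, 13, 15) = 15
n1-2-2 (MAX): max(11, 20) = 20
n1-2-3 (MAX): max(-10, 7, 14) = 14
n1-2 (MIN): min(15, 20, 14) = 14
n1 (MAX): max(10, 14) = 14
n2-1-1 (MAX): max(12, 2) = 12
n2-1-2 (MAX): max(-16, -7, 2) = 2
n2-1-3 (MAX): max(-5, -4, -12) = -4
n2-1 (MIN): min(12, 2, -4) = -4
n2-2-1 (MAX): max(-11, 9, 16) = 16
n2-2-2 (MAX): max(19, 4, 3) = 19
n2-2-3 (MAX): max(1, 12) = 12
n2-2-4 (MAX): max(-2, 1) = 1
n2-2 (MIN): min(16, 19, 12, 1) = 1
n2-3-1 (MAX): max(14, 0, 8) = 14
n2-3-2 (MAX): max(6, -4, -11) = 6
n2-3 (MIN): min(14, 6) = 6
n2 (MAX): max(-4, 1, 6) = 6
n0 (MIN): min(14, 6) = 6
At n0, MIN picks n2 (lowest: 6).
At n2, MAX picks n2-3 (highest: 6).
At n2-3, MIN picks n2-3-2 (lowest: 6).
At n2-3-2, MAX picks n2-3-2-1 (highest: 6).
Terminal value 6.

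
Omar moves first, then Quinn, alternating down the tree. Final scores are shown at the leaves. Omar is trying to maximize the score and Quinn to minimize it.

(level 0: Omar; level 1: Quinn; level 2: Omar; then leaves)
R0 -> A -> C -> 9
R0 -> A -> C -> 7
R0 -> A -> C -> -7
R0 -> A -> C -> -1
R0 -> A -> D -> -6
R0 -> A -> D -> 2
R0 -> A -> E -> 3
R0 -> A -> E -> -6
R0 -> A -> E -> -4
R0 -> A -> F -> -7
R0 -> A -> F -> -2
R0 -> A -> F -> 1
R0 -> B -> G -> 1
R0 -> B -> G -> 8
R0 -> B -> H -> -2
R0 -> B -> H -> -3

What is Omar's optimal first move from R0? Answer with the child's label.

C (Omar): max(9, 7, -7, -1) = 9
D (Omar): max(-6, 2) = 2
E (Omar): max(3, -6, -4) = 3
F (Omar): max(-7, -2, 1) = 1
A (Quinn): min(9, 2, 3, 1) = 1
G (Omar): max(1, 8) = 8
H (Omar): max(-2, -3) = -2
B (Quinn): min(8, -2) = -2
R0 (Omar): max(1, -2) = 1
Omar at R0 wants the highest of {A=1, B=-2}, so chooses A.

A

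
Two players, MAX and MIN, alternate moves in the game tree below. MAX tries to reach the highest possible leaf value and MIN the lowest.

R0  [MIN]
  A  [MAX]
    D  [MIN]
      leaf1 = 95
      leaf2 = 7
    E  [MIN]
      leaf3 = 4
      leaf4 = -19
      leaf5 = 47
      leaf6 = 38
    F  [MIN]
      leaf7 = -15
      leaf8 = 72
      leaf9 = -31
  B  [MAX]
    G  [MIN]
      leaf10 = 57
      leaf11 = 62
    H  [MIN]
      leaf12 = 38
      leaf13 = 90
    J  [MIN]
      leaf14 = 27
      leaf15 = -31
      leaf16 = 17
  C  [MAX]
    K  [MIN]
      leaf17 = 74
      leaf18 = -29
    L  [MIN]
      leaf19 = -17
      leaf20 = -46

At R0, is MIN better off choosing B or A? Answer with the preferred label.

A

G (MIN): min(57, 62) = 57
H (MIN): min(38, 90) = 38
J (MIN): min(27, -31, 17) = -31
B (MAX): max(57, 38, -31) = 57
D (MIN): min(95, 7) = 7
E (MIN): min(4, -19, 47, 38) = -19
F (MIN): min(-15, 72, -31) = -31
A (MAX): max(7, -19, -31) = 7
MIN prefers the lower value; B=57, A=7. A is better since 7 < 57.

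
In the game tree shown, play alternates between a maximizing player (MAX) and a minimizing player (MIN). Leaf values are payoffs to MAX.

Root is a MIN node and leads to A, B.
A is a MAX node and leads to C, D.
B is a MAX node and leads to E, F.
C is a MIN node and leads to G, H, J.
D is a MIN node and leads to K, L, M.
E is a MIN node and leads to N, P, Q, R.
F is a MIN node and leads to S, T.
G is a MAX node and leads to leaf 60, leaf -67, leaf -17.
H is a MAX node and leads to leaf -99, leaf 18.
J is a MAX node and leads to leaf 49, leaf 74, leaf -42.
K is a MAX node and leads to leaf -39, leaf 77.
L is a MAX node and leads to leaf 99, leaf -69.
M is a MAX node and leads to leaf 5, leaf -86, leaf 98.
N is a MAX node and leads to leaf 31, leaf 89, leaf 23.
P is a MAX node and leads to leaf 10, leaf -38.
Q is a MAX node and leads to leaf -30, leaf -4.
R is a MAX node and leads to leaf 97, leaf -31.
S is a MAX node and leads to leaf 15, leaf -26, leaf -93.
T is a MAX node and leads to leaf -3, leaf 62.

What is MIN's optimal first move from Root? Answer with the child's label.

G (MAX): max(60, -67, -17) = 60
H (MAX): max(-99, 18) = 18
J (MAX): max(49, 74, -42) = 74
C (MIN): min(60, 18, 74) = 18
K (MAX): max(-39, 77) = 77
L (MAX): max(99, -69) = 99
M (MAX): max(5, -86, 98) = 98
D (MIN): min(77, 99, 98) = 77
A (MAX): max(18, 77) = 77
N (MAX): max(31, 89, 23) = 89
P (MAX): max(10, -38) = 10
Q (MAX): max(-30, -4) = -4
R (MAX): max(97, -31) = 97
E (MIN): min(89, 10, -4, 97) = -4
S (MAX): max(15, -26, -93) = 15
T (MAX): max(-3, 62) = 62
F (MIN): min(15, 62) = 15
B (MAX): max(-4, 15) = 15
Root (MIN): min(77, 15) = 15
MIN at Root wants the lowest of {A=77, B=15}, so chooses B.

B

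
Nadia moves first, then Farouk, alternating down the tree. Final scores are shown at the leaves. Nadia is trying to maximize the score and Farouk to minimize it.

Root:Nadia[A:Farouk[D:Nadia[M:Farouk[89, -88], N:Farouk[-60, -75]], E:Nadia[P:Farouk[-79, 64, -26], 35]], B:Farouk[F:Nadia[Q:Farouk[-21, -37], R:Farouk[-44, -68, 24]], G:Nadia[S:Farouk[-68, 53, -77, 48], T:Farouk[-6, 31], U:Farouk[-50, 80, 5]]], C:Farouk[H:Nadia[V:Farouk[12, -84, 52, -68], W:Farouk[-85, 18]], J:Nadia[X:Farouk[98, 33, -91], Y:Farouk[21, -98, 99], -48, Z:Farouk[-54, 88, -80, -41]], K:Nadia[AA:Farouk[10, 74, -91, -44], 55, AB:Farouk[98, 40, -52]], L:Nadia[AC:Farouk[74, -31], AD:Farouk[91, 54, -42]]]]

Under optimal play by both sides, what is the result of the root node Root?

-37

M (Farouk): min(89, -88) = -88
N (Farouk): min(-60, -75) = -75
D (Nadia): max(-88, -75) = -75
P (Farouk): min(-79, 64, -26) = -79
E (Nadia): max(-79, 35) = 35
A (Farouk): min(-75, 35) = -75
Q (Farouk): min(-21, -37) = -37
R (Farouk): min(-44, -68, 24) = -68
F (Nadia): max(-37, -68) = -37
S (Farouk): min(-68, 53, -77, 48) = -77
T (Farouk): min(-6, 31) = -6
U (Farouk): min(-50, 80, 5) = -50
G (Nadia): max(-77, -6, -50) = -6
B (Farouk): min(-37, -6) = -37
V (Farouk): min(12, -84, 52, -68) = -84
W (Farouk): min(-85, 18) = -85
H (Nadia): max(-84, -85) = -84
X (Farouk): min(98, 33, -91) = -91
Y (Farouk): min(21, -98, 99) = -98
Z (Farouk): min(-54, 88, -80, -41) = -80
J (Nadia): max(-91, -98, -48, -80) = -48
AA (Farouk): min(10, 74, -91, -44) = -91
AB (Farouk): min(98, 40, -52) = -52
K (Nadia): max(-91, 55, -52) = 55
AC (Farouk): min(74, -31) = -31
AD (Farouk): min(91, 54, -42) = -42
L (Nadia): max(-31, -42) = -31
C (Farouk): min(-84, -48, 55, -31) = -84
Root (Nadia): max(-75, -37, -84) = -37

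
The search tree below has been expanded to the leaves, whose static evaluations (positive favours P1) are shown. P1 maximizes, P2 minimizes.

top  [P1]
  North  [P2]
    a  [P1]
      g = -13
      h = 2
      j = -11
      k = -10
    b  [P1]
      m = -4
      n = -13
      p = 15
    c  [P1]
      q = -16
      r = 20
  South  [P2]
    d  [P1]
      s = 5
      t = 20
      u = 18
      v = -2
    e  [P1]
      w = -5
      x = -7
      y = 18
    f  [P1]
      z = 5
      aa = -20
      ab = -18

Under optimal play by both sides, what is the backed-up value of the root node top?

a (P1): max(-13, 2, -11, -10) = 2
b (P1): max(-4, -13, 15) = 15
c (P1): max(-16, 20) = 20
North (P2): min(2, 15, 20) = 2
d (P1): max(5, 20, 18, -2) = 20
e (P1): max(-5, -7, 18) = 18
f (P1): max(5, -20, -18) = 5
South (P2): min(20, 18, 5) = 5
top (P1): max(2, 5) = 5

5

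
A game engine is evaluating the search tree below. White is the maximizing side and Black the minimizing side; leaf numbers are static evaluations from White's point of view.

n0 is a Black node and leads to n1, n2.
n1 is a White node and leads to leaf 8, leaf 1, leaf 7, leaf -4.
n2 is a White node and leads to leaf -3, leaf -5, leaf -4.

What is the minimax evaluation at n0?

n1 (White): max(8, 1, 7, -4) = 8
n2 (White): max(-3, -5, -4) = -3
n0 (Black): min(8, -3) = -3

-3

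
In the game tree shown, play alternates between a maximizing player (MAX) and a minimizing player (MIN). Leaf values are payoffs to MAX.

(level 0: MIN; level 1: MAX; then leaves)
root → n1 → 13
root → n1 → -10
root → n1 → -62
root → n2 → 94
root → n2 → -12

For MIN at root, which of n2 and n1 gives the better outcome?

n2 (MAX): max(94, -12) = 94
n1 (MAX): max(13, -10, -62) = 13
MIN prefers the lower value; n2=94, n1=13. n1 is better since 13 < 94.

n1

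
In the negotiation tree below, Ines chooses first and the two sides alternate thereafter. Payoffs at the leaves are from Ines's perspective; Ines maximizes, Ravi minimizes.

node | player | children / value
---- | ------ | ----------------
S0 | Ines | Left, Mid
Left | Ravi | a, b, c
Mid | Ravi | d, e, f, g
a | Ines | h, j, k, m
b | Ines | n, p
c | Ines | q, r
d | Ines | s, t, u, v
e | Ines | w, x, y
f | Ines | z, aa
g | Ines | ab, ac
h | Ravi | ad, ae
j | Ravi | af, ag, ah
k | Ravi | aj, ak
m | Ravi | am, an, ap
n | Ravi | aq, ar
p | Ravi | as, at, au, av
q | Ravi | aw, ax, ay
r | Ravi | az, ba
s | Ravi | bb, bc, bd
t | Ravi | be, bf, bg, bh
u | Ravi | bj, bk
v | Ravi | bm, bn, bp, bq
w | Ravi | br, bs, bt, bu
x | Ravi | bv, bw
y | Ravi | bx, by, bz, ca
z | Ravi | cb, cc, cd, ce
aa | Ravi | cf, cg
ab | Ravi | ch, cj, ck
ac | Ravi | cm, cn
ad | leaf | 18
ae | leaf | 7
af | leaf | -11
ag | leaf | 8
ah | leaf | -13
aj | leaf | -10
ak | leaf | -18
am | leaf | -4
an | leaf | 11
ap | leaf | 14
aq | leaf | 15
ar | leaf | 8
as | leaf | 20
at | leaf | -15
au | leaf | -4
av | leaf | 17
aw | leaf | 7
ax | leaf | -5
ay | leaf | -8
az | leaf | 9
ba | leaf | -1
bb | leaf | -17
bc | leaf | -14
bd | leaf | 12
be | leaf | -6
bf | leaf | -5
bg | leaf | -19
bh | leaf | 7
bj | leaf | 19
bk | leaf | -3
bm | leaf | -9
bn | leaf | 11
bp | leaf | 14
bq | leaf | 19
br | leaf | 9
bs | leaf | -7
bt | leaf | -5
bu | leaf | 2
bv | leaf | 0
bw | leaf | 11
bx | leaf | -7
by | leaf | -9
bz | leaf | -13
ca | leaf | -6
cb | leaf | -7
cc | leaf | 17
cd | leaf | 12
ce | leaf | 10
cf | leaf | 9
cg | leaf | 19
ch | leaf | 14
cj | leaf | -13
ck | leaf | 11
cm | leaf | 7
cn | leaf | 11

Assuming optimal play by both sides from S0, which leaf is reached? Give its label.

ba

h (Ravi): min(18, 7) = 7
j (Ravi): min(-11, 8, -13) = -13
k (Ravi): min(-10, -18) = -18
m (Ravi): min(-4, 11, 14) = -4
a (Ines): max(7, -13, -18, -4) = 7
n (Ravi): min(15, 8) = 8
p (Ravi): min(20, -15, -4, 17) = -15
b (Ines): max(8, -15) = 8
q (Ravi): min(7, -5, -8) = -8
r (Ravi): min(9, -1) = -1
c (Ines): max(-8, -1) = -1
Left (Ravi): min(7, 8, -1) = -1
s (Ravi): min(-17, -14, 12) = -17
t (Ravi): min(-6, -5, -19, 7) = -19
u (Ravi): min(19, -3) = -3
v (Ravi): min(-9, 11, 14, 19) = -9
d (Ines): max(-17, -19, -3, -9) = -3
w (Ravi): min(9, -7, -5, 2) = -7
x (Ravi): min(0, 11) = 0
y (Ravi): min(-7, -9, -13, -6) = -13
e (Ines): max(-7, 0, -13) = 0
z (Ravi): min(-7, 17, 12, 10) = -7
aa (Ravi): min(9, 19) = 9
f (Ines): max(-7, 9) = 9
ab (Ravi): min(14, -13, 11) = -13
ac (Ravi): min(7, 11) = 7
g (Ines): max(-13, 7) = 7
Mid (Ravi): min(-3, 0, 9, 7) = -3
S0 (Ines): max(-1, -3) = -1
At S0, Ines picks Left (highest: -1).
At Left, Ravi picks c (lowest: -1).
At c, Ines picks r (highest: -1).
At r, Ravi picks ba (lowest: -1).
Terminal value -1.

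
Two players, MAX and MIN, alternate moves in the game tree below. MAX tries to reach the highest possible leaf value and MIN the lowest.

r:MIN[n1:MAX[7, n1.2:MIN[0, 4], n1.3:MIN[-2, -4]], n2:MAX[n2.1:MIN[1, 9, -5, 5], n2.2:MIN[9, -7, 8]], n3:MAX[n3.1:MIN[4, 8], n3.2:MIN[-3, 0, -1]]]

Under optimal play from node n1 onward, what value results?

7

n1.2 (MIN): min(0, 4) = 0
n1.3 (MIN): min(-2, -4) = -4
n1 (MAX): max(7, 0, -4) = 7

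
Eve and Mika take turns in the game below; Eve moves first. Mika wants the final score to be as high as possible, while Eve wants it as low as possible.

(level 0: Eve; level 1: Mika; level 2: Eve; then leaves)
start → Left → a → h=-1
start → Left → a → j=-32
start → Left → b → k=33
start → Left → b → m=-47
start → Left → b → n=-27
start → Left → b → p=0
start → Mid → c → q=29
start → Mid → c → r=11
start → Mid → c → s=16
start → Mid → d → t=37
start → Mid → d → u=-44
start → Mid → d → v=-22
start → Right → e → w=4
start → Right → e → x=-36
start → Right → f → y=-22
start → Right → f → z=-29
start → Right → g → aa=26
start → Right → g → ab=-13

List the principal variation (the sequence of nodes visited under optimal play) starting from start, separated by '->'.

start -> Left -> a -> j

a (Eve): min(-1, -32) = -32
b (Eve): min(33, -47, -27, 0) = -47
Left (Mika): max(-32, -47) = -32
c (Eve): min(29, 11, 16) = 11
d (Eve): min(37, -44, -22) = -44
Mid (Mika): max(11, -44) = 11
e (Eve): min(4, -36) = -36
f (Eve): min(-22, -29) = -29
g (Eve): min(26, -13) = -13
Right (Mika): max(-36, -29, -13) = -13
start (Eve): min(-32, 11, -13) = -32
At start, Eve picks Left (lowest: -32).
At Left, Mika picks a (highest: -32).
At a, Eve picks j (lowest: -32).
Terminal value -32.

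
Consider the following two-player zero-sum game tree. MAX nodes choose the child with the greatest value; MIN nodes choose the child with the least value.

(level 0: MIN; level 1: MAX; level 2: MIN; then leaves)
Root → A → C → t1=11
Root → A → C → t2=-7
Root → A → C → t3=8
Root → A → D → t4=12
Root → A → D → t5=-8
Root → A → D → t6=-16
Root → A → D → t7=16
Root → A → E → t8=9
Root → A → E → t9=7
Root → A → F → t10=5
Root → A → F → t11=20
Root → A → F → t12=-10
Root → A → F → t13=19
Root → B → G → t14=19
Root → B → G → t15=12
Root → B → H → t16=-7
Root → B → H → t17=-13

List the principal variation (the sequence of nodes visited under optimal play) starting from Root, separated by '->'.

C (MIN): min(11, -7, 8) = -7
D (MIN): min(12, -8, -16, 16) = -16
E (MIN): min(9, 7) = 7
F (MIN): min(5, 20, -10, 19) = -10
A (MAX): max(-7, -16, 7, -10) = 7
G (MIN): min(19, 12) = 12
H (MIN): min(-7, -13) = -13
B (MAX): max(12, -13) = 12
Root (MIN): min(7, 12) = 7
At Root, MIN picks A (lowest: 7).
At A, MAX picks E (highest: 7).
At E, MIN picks t9 (lowest: 7).
Terminal value 7.

Root -> A -> E -> t9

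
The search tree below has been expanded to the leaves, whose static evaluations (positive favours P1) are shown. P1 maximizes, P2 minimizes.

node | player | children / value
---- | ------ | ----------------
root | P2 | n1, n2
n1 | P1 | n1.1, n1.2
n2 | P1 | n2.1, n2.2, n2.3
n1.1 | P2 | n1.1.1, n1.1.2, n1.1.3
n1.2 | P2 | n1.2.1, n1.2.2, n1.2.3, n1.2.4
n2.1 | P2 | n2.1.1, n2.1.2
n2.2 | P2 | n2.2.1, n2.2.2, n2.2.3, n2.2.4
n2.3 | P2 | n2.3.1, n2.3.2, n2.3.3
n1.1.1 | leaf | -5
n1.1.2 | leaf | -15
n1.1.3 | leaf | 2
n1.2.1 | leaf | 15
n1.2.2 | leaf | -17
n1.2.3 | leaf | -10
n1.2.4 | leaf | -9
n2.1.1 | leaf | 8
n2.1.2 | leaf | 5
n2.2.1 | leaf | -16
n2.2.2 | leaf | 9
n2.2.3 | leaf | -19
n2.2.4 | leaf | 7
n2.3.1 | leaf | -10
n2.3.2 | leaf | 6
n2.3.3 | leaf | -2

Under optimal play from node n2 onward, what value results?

n2.1 (P2): min(8, 5) = 5
n2.2 (P2): min(-16, 9, -19, 7) = -19
n2.3 (P2): min(-10, 6, -2) = -10
n2 (P1): max(5, -19, -10) = 5

5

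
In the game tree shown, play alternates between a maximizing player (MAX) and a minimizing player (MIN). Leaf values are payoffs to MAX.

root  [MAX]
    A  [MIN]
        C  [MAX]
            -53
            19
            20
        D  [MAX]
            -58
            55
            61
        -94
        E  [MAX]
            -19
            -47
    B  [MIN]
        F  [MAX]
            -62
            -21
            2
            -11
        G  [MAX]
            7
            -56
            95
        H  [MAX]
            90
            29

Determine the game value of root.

C (MAX): max(-53, 19, 20) = 20
D (MAX): max(-58, 55, 61) = 61
E (MAX): max(-19, -47) = -19
A (MIN): min(20, 61, -94, -19) = -94
F (MAX): max(-62, -21, 2, -11) = 2
G (MAX): max(7, -56, 95) = 95
H (MAX): max(90, 29) = 90
B (MIN): min(2, 95, 90) = 2
root (MAX): max(-94, 2) = 2

2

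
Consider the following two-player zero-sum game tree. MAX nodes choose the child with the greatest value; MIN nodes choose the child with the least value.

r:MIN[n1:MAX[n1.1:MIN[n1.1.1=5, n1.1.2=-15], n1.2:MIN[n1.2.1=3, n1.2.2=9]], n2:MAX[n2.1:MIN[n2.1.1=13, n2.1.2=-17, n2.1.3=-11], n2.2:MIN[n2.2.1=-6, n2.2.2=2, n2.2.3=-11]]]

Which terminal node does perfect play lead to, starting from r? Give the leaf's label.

n1.1 (MIN): min(5, -15) = -15
n1.2 (MIN): min(3, 9) = 3
n1 (MAX): max(-15, 3) = 3
n2.1 (MIN): min(13, -17, -11) = -17
n2.2 (MIN): min(-6, 2, -11) = -11
n2 (MAX): max(-17, -11) = -11
r (MIN): min(3, -11) = -11
At r, MIN picks n2 (lowest: -11).
At n2, MAX picks n2.2 (highest: -11).
At n2.2, MIN picks n2.2.3 (lowest: -11).
Terminal value -11.

n2.2.3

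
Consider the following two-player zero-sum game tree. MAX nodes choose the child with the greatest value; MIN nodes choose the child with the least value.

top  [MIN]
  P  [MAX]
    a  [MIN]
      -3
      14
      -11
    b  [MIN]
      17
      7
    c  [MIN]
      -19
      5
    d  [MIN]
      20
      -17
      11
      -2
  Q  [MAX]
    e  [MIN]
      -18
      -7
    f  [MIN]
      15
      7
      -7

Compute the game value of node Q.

-7

e (MIN): min(-18, -7) = -18
f (MIN): min(15, 7, -7) = -7
Q (MAX): max(-18, -7) = -7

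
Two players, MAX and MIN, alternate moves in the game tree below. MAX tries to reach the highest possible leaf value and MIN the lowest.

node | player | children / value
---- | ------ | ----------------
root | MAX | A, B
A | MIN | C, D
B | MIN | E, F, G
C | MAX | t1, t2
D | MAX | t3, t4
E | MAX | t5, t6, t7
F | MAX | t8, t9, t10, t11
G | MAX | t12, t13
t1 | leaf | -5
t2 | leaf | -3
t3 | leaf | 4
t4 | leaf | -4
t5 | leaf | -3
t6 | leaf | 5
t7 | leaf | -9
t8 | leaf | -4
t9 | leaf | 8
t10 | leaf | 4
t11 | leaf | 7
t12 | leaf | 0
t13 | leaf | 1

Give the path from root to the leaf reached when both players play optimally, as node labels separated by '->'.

C (MAX): max(-5, -3) = -3
D (MAX): max(4, -4) = 4
A (MIN): min(-3, 4) = -3
E (MAX): max(-3, 5, -9) = 5
F (MAX): max(-4, 8, 4, 7) = 8
G (MAX): max(0, 1) = 1
B (MIN): min(5, 8, 1) = 1
root (MAX): max(-3, 1) = 1
At root, MAX picks B (highest: 1).
At B, MIN picks G (lowest: 1).
At G, MAX picks t13 (highest: 1).
Terminal value 1.

root -> B -> G -> t13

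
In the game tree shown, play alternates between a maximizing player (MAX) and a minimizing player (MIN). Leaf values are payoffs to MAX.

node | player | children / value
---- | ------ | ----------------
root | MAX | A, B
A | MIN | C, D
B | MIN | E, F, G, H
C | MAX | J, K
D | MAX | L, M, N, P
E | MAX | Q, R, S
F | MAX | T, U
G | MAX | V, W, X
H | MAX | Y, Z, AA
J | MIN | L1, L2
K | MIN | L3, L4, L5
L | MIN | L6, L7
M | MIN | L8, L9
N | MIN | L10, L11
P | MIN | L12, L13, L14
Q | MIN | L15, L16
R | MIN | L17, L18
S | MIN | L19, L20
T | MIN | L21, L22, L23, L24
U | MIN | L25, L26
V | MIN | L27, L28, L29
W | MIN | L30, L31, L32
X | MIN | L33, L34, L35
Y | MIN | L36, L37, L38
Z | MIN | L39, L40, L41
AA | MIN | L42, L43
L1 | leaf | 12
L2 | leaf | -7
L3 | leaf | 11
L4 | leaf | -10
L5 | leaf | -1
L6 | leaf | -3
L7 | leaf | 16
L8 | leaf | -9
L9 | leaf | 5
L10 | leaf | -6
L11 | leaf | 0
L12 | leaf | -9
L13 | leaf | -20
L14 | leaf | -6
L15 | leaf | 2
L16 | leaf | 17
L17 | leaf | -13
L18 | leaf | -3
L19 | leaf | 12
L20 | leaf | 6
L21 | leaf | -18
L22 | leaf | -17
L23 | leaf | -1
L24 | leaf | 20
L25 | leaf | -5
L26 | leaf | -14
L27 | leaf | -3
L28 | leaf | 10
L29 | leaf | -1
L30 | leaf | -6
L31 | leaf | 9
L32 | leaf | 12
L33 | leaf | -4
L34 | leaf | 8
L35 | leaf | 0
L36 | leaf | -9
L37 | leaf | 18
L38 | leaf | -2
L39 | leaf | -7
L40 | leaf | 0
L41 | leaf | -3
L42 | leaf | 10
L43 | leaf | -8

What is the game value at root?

-7

J (MIN): min(12, -7) = -7
K (MIN): min(11, -10, -1) = -10
C (MAX): max(-7, -10) = -7
L (MIN): min(-3, 16) = -3
M (MIN): min(-9, 5) = -9
N (MIN): min(-6, 0) = -6
P (MIN): min(-9, -20, -6) = -20
D (MAX): max(-3, -9, -6, -20) = -3
A (MIN): min(-7, -3) = -7
Q (MIN): min(2, 17) = 2
R (MIN): min(-13, -3) = -13
S (MIN): min(12, 6) = 6
E (MAX): max(2, -13, 6) = 6
T (MIN): min(-18, -17, -1, 20) = -18
U (MIN): min(-5, -14) = -14
F (MAX): max(-18, -14) = -14
V (MIN): min(-3, 10, -1) = -3
W (MIN): min(-6, 9, 12) = -6
X (MIN): min(-4, 8, 0) = -4
G (MAX): max(-3, -6, -4) = -3
Y (MIN): min(-9, 18, -2) = -9
Z (MIN): min(-7, 0, -3) = -7
AA (MIN): min(10, -8) = -8
H (MAX): max(-9, -7, -8) = -7
B (MIN): min(6, -14, -3, -7) = -14
root (MAX): max(-7, -14) = -7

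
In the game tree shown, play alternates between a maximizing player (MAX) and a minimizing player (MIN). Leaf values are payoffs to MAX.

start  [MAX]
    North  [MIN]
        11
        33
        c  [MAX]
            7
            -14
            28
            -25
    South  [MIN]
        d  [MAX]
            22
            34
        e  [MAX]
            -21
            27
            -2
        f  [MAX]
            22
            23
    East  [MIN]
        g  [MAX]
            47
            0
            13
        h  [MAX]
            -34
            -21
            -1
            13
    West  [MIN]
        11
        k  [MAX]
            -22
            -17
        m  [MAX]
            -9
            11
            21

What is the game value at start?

c (MAX): max(7, -14, 28, -25) = 28
North (MIN): min(11, 33, 28) = 11
d (MAX): max(22, 34) = 34
e (MAX): max(-21, 27, -2) = 27
f (MAX): max(22, 23) = 23
South (MIN): min(34, 27, 23) = 23
g (MAX): max(47, 0, 13) = 47
h (MAX): max(-34, -21, -1, 13) = 13
East (MIN): min(47, 13) = 13
k (MAX): max(-22, -17) = -17
m (MAX): max(-9, 11, 21) = 21
West (MIN): min(11, -17, 21) = -17
start (MAX): max(11, 23, 13, -17) = 23

23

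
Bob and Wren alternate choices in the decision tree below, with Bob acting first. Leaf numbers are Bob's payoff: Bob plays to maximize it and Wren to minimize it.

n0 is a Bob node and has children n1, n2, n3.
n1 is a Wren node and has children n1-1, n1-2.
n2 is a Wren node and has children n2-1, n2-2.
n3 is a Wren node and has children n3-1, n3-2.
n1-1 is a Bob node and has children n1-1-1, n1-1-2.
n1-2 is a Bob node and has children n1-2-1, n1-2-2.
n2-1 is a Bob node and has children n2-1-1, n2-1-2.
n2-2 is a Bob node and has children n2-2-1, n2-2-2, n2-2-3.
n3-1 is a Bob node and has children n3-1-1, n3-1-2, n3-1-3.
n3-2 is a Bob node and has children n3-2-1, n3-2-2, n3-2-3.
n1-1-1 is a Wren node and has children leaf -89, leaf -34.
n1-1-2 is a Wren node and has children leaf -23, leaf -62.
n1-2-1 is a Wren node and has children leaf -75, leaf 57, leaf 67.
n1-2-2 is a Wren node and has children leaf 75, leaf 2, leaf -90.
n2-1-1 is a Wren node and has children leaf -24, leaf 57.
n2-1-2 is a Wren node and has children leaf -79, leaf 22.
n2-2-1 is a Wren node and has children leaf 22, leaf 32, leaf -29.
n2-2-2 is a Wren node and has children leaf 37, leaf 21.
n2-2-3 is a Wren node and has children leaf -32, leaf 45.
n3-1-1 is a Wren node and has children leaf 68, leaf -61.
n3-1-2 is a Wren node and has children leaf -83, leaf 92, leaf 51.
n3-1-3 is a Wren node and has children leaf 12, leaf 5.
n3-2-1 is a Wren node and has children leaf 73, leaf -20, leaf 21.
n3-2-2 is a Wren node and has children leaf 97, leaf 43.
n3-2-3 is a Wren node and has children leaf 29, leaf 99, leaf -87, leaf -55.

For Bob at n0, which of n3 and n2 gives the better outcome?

n3

n3-1-1 (Wren): min(68, -61) = -61
n3-1-2 (Wren): min(-83, 92, 51) = -83
n3-1-3 (Wren): min(12, 5) = 5
n3-1 (Bob): max(-61, -83, 5) = 5
n3-2-1 (Wren): min(73, -20, 21) = -20
n3-2-2 (Wren): min(97, 43) = 43
n3-2-3 (Wren): min(29, 99, -87, -55) = -87
n3-2 (Bob): max(-20, 43, -87) = 43
n3 (Wren): min(5, 43) = 5
n2-1-1 (Wren): min(-24, 57) = -24
n2-1-2 (Wren): min(-79, 22) = -79
n2-1 (Bob): max(-24, -79) = -24
n2-2-1 (Wren): min(22, 32, -29) = -29
n2-2-2 (Wren): min(37, 21) = 21
n2-2-3 (Wren): min(-32, 45) = -32
n2-2 (Bob): max(-29, 21, -32) = 21
n2 (Wren): min(-24, 21) = -24
Bob prefers the higher value; n3=5, n2=-24. n3 is better since 5 > -24.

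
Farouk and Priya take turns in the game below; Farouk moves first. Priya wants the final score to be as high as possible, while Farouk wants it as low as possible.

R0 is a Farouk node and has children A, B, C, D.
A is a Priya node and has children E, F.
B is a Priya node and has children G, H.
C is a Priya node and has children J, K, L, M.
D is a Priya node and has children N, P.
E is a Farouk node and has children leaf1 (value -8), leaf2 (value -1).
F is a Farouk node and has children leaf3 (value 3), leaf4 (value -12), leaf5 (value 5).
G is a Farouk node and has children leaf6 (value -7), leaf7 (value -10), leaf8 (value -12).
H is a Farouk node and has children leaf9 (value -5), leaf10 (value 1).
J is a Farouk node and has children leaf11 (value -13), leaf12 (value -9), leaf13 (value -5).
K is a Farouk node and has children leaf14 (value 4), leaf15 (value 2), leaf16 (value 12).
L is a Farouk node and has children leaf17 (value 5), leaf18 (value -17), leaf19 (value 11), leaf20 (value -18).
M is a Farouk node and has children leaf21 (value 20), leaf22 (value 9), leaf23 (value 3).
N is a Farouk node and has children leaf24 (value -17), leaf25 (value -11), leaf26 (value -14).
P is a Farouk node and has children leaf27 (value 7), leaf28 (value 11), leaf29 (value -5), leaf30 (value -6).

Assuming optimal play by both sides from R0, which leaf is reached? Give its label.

leaf1

E (Farouk): min(-8, -1) = -8
F (Farouk): min(3, -12, 5) = -12
A (Priya): max(-8, -12) = -8
G (Farouk): min(-7, -10, -12) = -12
H (Farouk): min(-5, 1) = -5
B (Priya): max(-12, -5) = -5
J (Farouk): min(-13, -9, -5) = -13
K (Farouk): min(4, 2, 12) = 2
L (Farouk): min(5, -17, 11, -18) = -18
M (Farouk): min(20, 9, 3) = 3
C (Priya): max(-13, 2, -18, 3) = 3
N (Farouk): min(-17, -11, -14) = -17
P (Farouk): min(7, 11, -5, -6) = -6
D (Priya): max(-17, -6) = -6
R0 (Farouk): min(-8, -5, 3, -6) = -8
At R0, Farouk picks A (lowest: -8).
At A, Priya picks E (highest: -8).
At E, Farouk picks leaf1 (lowest: -8).
Terminal value -8.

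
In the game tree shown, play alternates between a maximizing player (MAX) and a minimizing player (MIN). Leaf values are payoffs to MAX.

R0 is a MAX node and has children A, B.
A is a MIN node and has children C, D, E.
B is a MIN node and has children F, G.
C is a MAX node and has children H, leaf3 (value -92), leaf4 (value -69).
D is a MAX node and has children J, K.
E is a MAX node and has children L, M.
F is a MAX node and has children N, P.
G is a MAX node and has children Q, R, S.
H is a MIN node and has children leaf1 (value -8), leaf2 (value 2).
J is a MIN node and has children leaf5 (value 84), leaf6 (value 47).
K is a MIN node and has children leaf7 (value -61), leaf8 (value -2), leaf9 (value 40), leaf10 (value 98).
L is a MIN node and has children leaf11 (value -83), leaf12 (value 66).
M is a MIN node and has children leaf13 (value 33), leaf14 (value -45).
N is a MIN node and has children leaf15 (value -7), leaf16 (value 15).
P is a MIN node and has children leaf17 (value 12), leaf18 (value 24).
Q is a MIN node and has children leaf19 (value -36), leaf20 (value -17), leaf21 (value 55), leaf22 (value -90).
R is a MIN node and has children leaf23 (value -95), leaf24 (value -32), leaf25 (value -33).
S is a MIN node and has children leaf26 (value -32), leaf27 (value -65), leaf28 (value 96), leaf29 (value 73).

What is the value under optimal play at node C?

H (MIN): min(-8, 2) = -8
C (MAX): max(-8, -92, -69) = -8

-8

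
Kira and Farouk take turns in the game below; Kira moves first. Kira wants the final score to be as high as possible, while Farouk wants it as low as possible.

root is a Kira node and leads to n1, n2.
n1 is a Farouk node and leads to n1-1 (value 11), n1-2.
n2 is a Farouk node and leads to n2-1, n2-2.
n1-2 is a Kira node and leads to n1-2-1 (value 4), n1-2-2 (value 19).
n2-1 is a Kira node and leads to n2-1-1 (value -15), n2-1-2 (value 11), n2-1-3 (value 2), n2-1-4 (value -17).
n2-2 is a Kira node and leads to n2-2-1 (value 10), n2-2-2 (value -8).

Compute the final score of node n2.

10

n2-1 (Kira): max(-15, 11, 2, -17) = 11
n2-2 (Kira): max(10, -8) = 10
n2 (Farouk): min(11, 10) = 10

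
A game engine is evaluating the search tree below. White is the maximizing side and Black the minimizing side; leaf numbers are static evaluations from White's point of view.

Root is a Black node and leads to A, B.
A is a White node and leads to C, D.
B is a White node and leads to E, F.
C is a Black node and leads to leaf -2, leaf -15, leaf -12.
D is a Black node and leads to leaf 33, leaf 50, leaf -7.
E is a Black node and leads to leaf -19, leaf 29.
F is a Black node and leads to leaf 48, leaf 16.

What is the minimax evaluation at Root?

C (Black): min(-2, -15, -12) = -15
D (Black): min(33, 50, -7) = -7
A (White): max(-15, -7) = -7
E (Black): min(-19, 29) = -19
F (Black): min(48, 16) = 16
B (White): max(-19, 16) = 16
Root (Black): min(-7, 16) = -7

-7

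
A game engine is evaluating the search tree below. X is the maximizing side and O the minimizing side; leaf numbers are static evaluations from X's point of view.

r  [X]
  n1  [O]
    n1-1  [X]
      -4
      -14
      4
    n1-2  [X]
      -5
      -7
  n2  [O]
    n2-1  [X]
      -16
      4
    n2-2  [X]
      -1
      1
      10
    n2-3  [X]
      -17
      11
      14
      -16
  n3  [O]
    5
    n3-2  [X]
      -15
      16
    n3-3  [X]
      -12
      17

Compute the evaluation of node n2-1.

4

n2-1 (X): max(-16, 4) = 4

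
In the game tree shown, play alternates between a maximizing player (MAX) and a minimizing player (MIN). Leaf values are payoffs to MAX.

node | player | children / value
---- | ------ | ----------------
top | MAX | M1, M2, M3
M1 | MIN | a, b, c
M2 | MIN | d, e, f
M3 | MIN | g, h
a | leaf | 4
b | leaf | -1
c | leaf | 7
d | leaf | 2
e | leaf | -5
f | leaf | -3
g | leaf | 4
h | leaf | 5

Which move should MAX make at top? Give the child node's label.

M3

M1 (MIN): min(4, -1, 7) = -1
M2 (MIN): min(2, -5, -3) = -5
M3 (MIN): min(4, 5) = 4
top (MAX): max(-1, -5, 4) = 4
MAX at top wants the highest of {M1=-1, M2=-5, M3=4}, so chooses M3.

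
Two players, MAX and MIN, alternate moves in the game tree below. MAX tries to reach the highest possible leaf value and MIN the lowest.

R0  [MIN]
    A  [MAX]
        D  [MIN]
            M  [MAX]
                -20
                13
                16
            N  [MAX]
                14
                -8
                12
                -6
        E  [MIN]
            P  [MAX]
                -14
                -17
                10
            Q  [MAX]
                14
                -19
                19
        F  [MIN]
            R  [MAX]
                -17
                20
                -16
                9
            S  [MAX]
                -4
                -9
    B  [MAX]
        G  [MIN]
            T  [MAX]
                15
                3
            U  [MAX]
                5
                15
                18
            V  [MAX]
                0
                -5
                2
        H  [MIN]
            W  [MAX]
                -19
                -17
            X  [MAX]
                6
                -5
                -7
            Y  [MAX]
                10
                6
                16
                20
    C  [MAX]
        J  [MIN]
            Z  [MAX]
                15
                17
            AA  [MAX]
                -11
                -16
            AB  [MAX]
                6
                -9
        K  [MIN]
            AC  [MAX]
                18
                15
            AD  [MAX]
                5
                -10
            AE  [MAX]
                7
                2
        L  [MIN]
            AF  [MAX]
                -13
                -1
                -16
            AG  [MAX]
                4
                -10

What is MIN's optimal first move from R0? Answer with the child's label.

M (MAX): max(-20, 13, 16) = 16
N (MAX): max(14, -8, 12, -6) = 14
D (MIN): min(16, 14) = 14
P (MAX): max(-14, -17, 10) = 10
Q (MAX): max(14, -19, 19) = 19
E (MIN): min(10, 19) = 10
R (MAX): max(-17, 20, -16, 9) = 20
S (MAX): max(-4, -9) = -4
F (MIN): min(20, -4) = -4
A (MAX): max(14, 10, -4) = 14
T (MAX): max(15, 3) = 15
U (MAX): max(5, 15, 18) = 18
V (MAX): max(0, -5, 2) = 2
G (MIN): min(15, 18, 2) = 2
W (MAX): max(-19, -17) = -17
X (MAX): max(6, -5, -7) = 6
Y (MAX): max(10, 6, 16, 20) = 20
H (MIN): min(-17, 6, 20) = -17
B (MAX): max(2, -17) = 2
Z (MAX): max(15, 17) = 17
AA (MAX): max(-11, -16) = -11
AB (MAX): max(6, -9) = 6
J (MIN): min(17, -11, 6) = -11
AC (MAX): max(18, 15) = 18
AD (MAX): max(5, -10) = 5
AE (MAX): max(7, 2) = 7
K (MIN): min(18, 5, 7) = 5
AF (MAX): max(-13, -1, -16) = -1
AG (MAX): max(4, -10) = 4
L (MIN): min(-1, 4) = -1
C (MAX): max(-11, 5, -1) = 5
R0 (MIN): min(14, 2, 5) = 2
MIN at R0 wants the lowest of {A=14, B=2, C=5}, so chooses B.

B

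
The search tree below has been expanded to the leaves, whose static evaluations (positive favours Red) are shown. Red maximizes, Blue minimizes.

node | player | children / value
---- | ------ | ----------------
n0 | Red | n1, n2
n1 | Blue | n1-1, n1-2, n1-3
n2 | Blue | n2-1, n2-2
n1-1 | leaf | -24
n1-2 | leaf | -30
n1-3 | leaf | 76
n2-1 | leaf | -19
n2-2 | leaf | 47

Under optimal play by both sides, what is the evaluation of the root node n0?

-19

n1 (Blue): min(-24, -30, 76) = -30
n2 (Blue): min(-19, 47) = -19
n0 (Red): max(-30, -19) = -19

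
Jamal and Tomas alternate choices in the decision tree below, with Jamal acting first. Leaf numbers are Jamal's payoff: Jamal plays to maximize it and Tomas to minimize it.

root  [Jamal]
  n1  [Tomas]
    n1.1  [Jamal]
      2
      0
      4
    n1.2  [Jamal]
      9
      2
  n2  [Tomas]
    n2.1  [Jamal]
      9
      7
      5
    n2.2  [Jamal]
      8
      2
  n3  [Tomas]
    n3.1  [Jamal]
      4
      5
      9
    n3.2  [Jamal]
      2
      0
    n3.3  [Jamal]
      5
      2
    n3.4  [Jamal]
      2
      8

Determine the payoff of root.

8

n1.1 (Jamal): max(2, 0, 4) = 4
n1.2 (Jamal): max(9, 2) = 9
n1 (Tomas): min(4, 9) = 4
n2.1 (Jamal): max(9, 7, 5) = 9
n2.2 (Jamal): max(8, 2) = 8
n2 (Tomas): min(9, 8) = 8
n3.1 (Jamal): max(4, 5, 9) = 9
n3.2 (Jamal): max(2, 0) = 2
n3.3 (Jamal): max(5, 2) = 5
n3.4 (Jamal): max(2, 8) = 8
n3 (Tomas): min(9, 2, 5, 8) = 2
root (Jamal): max(4, 8, 2) = 8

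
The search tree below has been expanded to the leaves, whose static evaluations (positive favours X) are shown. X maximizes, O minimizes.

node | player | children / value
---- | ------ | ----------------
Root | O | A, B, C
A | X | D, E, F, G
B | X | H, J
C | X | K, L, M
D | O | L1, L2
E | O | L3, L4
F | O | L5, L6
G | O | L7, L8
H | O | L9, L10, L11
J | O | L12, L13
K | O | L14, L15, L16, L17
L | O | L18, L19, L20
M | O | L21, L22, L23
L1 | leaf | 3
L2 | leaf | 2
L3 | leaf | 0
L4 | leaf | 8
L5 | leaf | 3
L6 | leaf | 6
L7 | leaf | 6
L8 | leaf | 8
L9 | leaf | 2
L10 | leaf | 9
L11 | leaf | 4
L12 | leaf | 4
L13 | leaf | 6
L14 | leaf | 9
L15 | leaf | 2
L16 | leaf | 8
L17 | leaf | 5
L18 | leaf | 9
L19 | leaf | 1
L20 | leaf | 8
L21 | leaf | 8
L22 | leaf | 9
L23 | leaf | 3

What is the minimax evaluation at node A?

D (O): min(3, 2) = 2
E (O): min(0, 8) = 0
F (O): min(3, 6) = 3
G (O): min(6, 8) = 6
A (X): max(2, 0, 3, 6) = 6

6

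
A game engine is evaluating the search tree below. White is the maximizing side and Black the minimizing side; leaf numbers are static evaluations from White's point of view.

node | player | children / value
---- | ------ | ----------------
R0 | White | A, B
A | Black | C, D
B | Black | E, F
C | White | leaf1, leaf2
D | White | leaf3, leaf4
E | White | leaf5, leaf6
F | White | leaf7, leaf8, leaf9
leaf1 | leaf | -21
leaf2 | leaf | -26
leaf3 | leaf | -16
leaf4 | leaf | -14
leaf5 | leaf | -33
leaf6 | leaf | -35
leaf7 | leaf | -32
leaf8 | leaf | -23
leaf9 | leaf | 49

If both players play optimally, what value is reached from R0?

-21

C (White): max(-21, -26) = -21
D (White): max(-16, -14) = -14
A (Black): min(-21, -14) = -21
E (White): max(-33, -35) = -33
F (White): max(-32, -23, 49) = 49
B (Black): min(-33, 49) = -33
R0 (White): max(-21, -33) = -21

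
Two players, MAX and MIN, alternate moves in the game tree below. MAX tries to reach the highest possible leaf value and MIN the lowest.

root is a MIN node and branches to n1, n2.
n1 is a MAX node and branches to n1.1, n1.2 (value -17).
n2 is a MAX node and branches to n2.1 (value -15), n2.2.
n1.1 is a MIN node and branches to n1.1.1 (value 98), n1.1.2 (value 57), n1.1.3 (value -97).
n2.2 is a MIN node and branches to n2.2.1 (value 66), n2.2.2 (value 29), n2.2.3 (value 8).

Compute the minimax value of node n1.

-17

n1.1 (MIN): min(98, 57, -97) = -97
n1 (MAX): max(-97, -17) = -17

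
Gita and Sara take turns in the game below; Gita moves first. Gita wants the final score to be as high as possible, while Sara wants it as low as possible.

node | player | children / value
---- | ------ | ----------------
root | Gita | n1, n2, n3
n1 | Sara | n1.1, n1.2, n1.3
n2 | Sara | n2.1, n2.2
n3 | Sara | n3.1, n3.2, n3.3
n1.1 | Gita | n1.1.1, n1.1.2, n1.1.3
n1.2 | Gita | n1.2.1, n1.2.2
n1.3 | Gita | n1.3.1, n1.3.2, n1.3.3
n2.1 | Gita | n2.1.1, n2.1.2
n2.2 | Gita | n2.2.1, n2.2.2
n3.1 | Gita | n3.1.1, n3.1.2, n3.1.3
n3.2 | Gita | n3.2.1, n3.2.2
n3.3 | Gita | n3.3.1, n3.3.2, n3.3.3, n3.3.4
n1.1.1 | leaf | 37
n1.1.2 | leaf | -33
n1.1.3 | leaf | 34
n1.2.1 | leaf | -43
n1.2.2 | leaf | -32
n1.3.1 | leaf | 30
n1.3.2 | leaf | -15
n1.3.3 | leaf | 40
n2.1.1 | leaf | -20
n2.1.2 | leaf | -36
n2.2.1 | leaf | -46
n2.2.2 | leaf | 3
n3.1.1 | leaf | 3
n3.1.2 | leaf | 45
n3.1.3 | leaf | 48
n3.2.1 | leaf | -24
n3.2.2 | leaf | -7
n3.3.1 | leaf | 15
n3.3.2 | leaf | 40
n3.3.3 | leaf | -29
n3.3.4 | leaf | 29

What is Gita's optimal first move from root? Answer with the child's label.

n1.1 (Gita): max(37, -33, 34) = 37
n1.2 (Gita): max(-43, -32) = -32
n1.3 (Gita): max(30, -15, 40) = 40
n1 (Sara): min(37, -32, 40) = -32
n2.1 (Gita): max(-20, -36) = -20
n2.2 (Gita): max(-46, 3) = 3
n2 (Sara): min(-20, 3) = -20
n3.1 (Gita): max(3, 45, 48) = 48
n3.2 (Gita): max(-24, -7) = -7
n3.3 (Gita): max(15, 40, -29, 29) = 40
n3 (Sara): min(48, -7, 40) = -7
root (Gita): max(-32, -20, -7) = -7
Gita at root wants the highest of {n1=-32, n2=-20, n3=-7}, so chooses n3.

n3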